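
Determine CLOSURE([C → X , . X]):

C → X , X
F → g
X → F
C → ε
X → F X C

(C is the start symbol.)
{ [C → X , . X], [F → . g], [X → . F X C], [X → . F] }

Start with: [C → X , . X]
  [C → X , . X] has the dot before X: add [X → . F], [X → . F X C]
  [X → . F] has the dot before F: add [F → . g]
No further items can be added.

CLOSURE = { [C → X , . X], [F → . g], [X → . F X C], [X → . F] }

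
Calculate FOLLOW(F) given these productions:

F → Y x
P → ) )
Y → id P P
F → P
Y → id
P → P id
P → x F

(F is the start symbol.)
To compute FOLLOW(F), find every occurrence of F on a right-hand side N → α F β: add FIRST(β) \ {ε}, and if β is empty or nullable also add FOLLOW(N). Iterate to a fixed point.

F is the start symbol, so $ ∈ FOLLOW(F).
In P → x F: F is at the end, add FOLLOW(P)

The FOLLOW sets referred to above (computed the same way, to a fixed point):
  FOLLOW(P) = { $, ')', 'id', 'x' }

Taking the union: FOLLOW(F) = { $, ')', 'id', 'x' }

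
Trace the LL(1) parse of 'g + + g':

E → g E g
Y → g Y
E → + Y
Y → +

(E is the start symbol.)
LL(1) parsing maintains a stack (initially the start symbol over $) and the input. At each step: if the stack top is a terminal, match it against the current input token; if it is a non-terminal N, replace it with the RHS of M[N, lookahead] (the unique production whose predict set contains the lookahead).

Stack is shown with the top on the left.

Stack    Input      Action
--------------------------
E $      g + + g $  output E → g E g
g E g $  g + + g $  match 'g'
E g $    + + g $    output E → + Y
+ Y g $  + + g $    match '+'
Y g $    + g $      output Y → +
+ g $    + g $      match '+'
g $      g $        match 'g'
$        $          accept

The string is accepted.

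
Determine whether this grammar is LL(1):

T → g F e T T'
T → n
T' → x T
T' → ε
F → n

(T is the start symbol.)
No. Predict set conflict for T': { 'x' }

A grammar is LL(1) if for each non-terminal N with multiple productions, the predict sets of those productions are pairwise disjoint, where PREDICT(N → α) = (FIRST(α) \ {ε}) ∪ (FOLLOW(N) if α ⇒* ε).

Relevant sets:
  FOLLOW(T') = { $, 'x' }

For T:
  PREDICT(T → g F e T T') = { 'g' }
  PREDICT(T → n) = { 'n' }
For T':
  PREDICT(T' → x T) = { 'x' }
  PREDICT(T' → ε) = { $, 'x' }
F has a single production, so nothing to check there.

Conflict found: Predict set conflict for T': { 'x' }
The grammar is NOT LL(1).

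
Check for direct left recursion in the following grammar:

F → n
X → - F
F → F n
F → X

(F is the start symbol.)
Yes, F is left-recursive

F → n: starts with n
X → - F: starts with '-'
F → F n: LEFT RECURSIVE (starts with F)
F → X: starts with X

The grammar has direct left recursion on: F.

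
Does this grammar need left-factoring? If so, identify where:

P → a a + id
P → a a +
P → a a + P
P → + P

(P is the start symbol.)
Yes, P has productions with common prefix 'a a +'

Left-factoring is needed when two productions for the same non-terminal
share a common prefix on the right-hand side.

Productions for P:
  P → a a + id
  P → a a +
  P → a a + P
  P → + P

Found common prefix 'a a +' in productions for P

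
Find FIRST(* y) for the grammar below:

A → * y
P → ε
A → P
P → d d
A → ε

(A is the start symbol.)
{ '*' }

To compute FIRST(* y), process the symbols left to right:
Symbol * is a terminal. Add '*' and stop.
FIRST(* y) = { '*' }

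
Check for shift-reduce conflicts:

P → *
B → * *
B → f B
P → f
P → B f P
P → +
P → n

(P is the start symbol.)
A shift-reduce conflict occurs when an LR(0) state has both:
  - a complete (reduce) item [A → α .] (dot at the end), and
  - a shift item [B → β . c γ] (dot before a terminal).

Augment with P' → P and build the canonical LR(0) collection (I0 = CLOSURE({[P' → . P]}), then GOTO on every symbol after a dot until no new states appear). It has 13 states:
  I0: { [B → . * *], [B → . f B], [P → . *], [P → . +], [P → . B f P], [P → . f], [P → . n], [P' → . P] }  — shift
  I1: { [B → * . *], [P → * .] }  — shift, reduce
  I2: { [P → + .] }  — reduce
  I3: { [P → B . f P] }  — shift
  I4: { [P' → P .] }  — accept
  I5: { [B → . * *], [B → . f B], [B → f . B], [P → f .] }  — shift, reduce
  I6: { [P → n .] }  — reduce
  I7: { [B → * . *] }  — shift
  I8: { [B → f B .] }  — reduce
  I9: { [B → . * *], [B → . f B], [B → f . B] }  — shift
  I10: { [B → * * .] }  — reduce
  I11: { [B → . * *], [B → . f B], [P → . *], [P → . +], [P → . B f P], [P → . f], [P → . n], [P → B f . P] }  — shift
  I12: { [P → B f P .] }  — reduce

I1 contains reduce item [P → * .] and shift item [B → * . *] — shift-reduce conflict.
I5 contains reduce item [P → f .] and shift items [B → . * *], [B → . f B] — shift-reduce conflict.

Answer: Yes — I1: [P → * .] vs [B → * . *]; I5: [P → f .] vs [B → . * *]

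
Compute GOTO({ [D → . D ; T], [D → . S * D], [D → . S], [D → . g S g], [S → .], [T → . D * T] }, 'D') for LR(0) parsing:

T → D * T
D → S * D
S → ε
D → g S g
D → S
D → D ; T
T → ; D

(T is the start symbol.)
{ [D → D . ; T], [T → D . * T] }

GOTO(I, 'D') = CLOSURE({ [A → αX.β] : [A → α.Xβ] ∈ I, X = 'D' })

Items with dot before 'D', with the dot advanced:
  [D → . D ; T] → [D → D . ; T]
  [T → . D * T] → [T → D . * T]
Closure adds nothing (no advanced item has the dot before a non-terminal).

GOTO = { [D → D . ; T], [T → D . * T] }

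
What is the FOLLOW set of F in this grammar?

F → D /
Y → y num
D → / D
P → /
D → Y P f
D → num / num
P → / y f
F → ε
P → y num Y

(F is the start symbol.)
F is the start symbol, so $ ∈ FOLLOW(F).
F does not occur on any right-hand side.

Taking the union: FOLLOW(F) = { $ }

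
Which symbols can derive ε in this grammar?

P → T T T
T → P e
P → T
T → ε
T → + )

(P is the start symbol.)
ε-productions: T → ε
So T is immediately nullable.
P → T T T: every symbol on the right is nullable, so P is nullable too.
Every non-terminal is now nullable.
Nullable = { 'P', 'T' }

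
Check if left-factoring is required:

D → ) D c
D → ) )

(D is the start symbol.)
Left-factoring is needed when two productions for the same non-terminal
share a common prefix on the right-hand side.

Productions for D:
  D → ) D c
  D → ) )

Found common prefix ')' in productions for D

Answer: Yes, D has productions with common prefix ')'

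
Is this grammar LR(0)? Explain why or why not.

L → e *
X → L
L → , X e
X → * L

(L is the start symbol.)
A grammar is LR(0) if no state in the canonical LR(0) collection has:
  - both a shift item (dot before a terminal) and a complete item (shift-reduce conflict), or
  - two or more complete items (reduce-reduce conflict; the accept item [L' → L .] counts as a complete item here).

Augment with L' → L and build the canonical LR(0) collection (I0 = CLOSURE({[L' → . L]}), then GOTO on every symbol after a dot until no new states appear). It has 10 states:
  I0: { [L → . , X e], [L → . e *], [L' → . L] }  — shift
  I1: { [L → , . X e], [L → . , X e], [L → . e *], [X → . * L], [X → . L] }  — shift
  I2: { [L' → L .] }  — accept
  I3: { [L → e . *] }  — shift
  I4: { [L → e * .] }  — reduce
  I5: { [L → . , X e], [L → . e *], [X → * . L] }  — shift
  I6: { [X → L .] }  — reduce
  I7: { [L → , X . e] }  — shift
  I8: { [L → , X e .] }  — reduce
  I9: { [X → * L .] }  — reduce

Every state is either a pure shift/goto state or contains exactly one complete item and nothing to shift — no conflicts. The grammar is LR(0).

Answer: Yes, the grammar is LR(0)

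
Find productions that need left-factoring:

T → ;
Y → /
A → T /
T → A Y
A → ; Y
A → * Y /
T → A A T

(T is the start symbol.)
Left-factoring is needed when two productions for the same non-terminal
share a common prefix on the right-hand side.

Productions for T:
  T → ;
  T → A Y
  T → A A T
Productions for A:
  A → T /
  A → ; Y
  A → * Y /

Found common prefix 'A' in productions for T

Answer: Yes, T has productions with common prefix 'A'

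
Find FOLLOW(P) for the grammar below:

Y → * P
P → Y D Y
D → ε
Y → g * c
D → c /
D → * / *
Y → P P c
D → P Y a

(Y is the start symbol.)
To compute FOLLOW(P), find every occurrence of P on a right-hand side N → α P β: add FIRST(β) \ {ε}, and if β is empty or nullable also add FOLLOW(N). Iterate to a fixed point.

In Y → * P: P is at the end, add FOLLOW(Y)
In Y → P P c: P is followed by P c, add FIRST(P c) \ {ε} = { '*', 'g' }
In Y → P P c: P is followed by c, add FIRST(c) \ {ε} = { 'c' }
In D → P Y a: P is followed by Y a, add FIRST(Y a) \ {ε} = { '*', 'g' }

The FOLLOW sets referred to above (computed the same way, to a fixed point):
  FOLLOW(Y) = { $, '*', 'a', 'c', 'g' }

Taking the union: FOLLOW(P) = { $, '*', 'a', 'c', 'g' }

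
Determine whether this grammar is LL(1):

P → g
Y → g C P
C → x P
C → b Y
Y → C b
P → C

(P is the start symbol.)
A grammar is LL(1) if for each non-terminal N with multiple productions, the predict sets of those productions are pairwise disjoint, where PREDICT(N → α) = (FIRST(α) \ {ε}) ∪ (FOLLOW(N) if α ⇒* ε).

Relevant sets:
  FIRST(C) = { 'b', 'x' }

For P:
  PREDICT(P → g) = { 'g' }
  PREDICT(P → C) = { 'b', 'x' }
For Y:
  PREDICT(Y → g C P) = { 'g' }
  PREDICT(Y → C b) = { 'b', 'x' }
For C:
  PREDICT(C → x P) = { 'x' }
  PREDICT(C → b Y) = { 'b' }

All predict sets are disjoint. The grammar IS LL(1).

Answer: Yes, the grammar is LL(1).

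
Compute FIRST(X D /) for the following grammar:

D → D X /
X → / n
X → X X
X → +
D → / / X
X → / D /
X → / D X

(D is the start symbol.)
FIRST sets of the non-terminals involved (from the grammar, by fixed-point iteration):
  FIRST(X) = { '+', '/' }

To compute FIRST(X D /), process the symbols left to right:
Symbol X is a non-terminal. Add FIRST(X) \ {ε} = { '+', '/' }
X is not nullable (ε ∉ FIRST(X)), so stop here.
FIRST(X D /) = { '+', '/' }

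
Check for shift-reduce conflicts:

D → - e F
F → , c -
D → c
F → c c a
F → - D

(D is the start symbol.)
No shift-reduce conflicts

A shift-reduce conflict occurs when an LR(0) state has both:
  - a complete (reduce) item [A → α .] (dot at the end), and
  - a shift item [B → β . c γ] (dot before a terminal).

Augment with D' → D and build the canonical LR(0) collection (I0 = CLOSURE({[D' → . D]}), then GOTO on every symbol after a dot until no new states appear). It has 14 states:
  I0: { [D → . - e F], [D → . c], [D' → . D] }  — shift
  I1: { [D → - . e F] }  — shift
  I2: { [D' → D .] }  — accept
  I3: { [D → c .] }  — reduce
  I4: { [D → - e . F], [F → . , c -], [F → . - D], [F → . c c a] }  — shift
  I5: { [F → , . c -] }  — shift
  I6: { [D → . - e F], [D → . c], [F → - . D] }  — shift
  I7: { [D → - e F .] }  — reduce
  I8: { [F → c . c a] }  — shift
  I9: { [F → c c . a] }  — shift
  I10: { [F → c c a .] }  — reduce
  I11: { [F → - D .] }  — reduce
  I12: { [F → , c . -] }  — shift
  I13: { [F → , c - .] }  — reduce

No state contains both a complete item and a shift item.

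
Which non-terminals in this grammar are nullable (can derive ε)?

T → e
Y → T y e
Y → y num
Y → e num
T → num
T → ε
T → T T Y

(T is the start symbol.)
A non-terminal is nullable if it can derive ε (the empty string): either it has an ε-production, or it has a production whose right-hand side consists entirely of nullable non-terminals.

ε-productions: T → ε
So T is immediately nullable.
No further non-terminal can be added: every production for the remaining non-terminals contains a terminal or a non-nullable non-terminal.
Nullable = { 'T' }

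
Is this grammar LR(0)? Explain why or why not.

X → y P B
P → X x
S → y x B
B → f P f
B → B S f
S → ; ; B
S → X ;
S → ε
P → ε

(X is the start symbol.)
A grammar is LR(0) if no state in the canonical LR(0) collection has:
  - both a shift item (dot before a terminal) and a complete item (shift-reduce conflict), or
  - two or more complete items (reduce-reduce conflict; the accept item [X' → X .] counts as a complete item here).

Augment with X' → X and build the canonical LR(0) collection (I0 = CLOSURE({[X' → . X]}), then GOTO on every symbol after a dot until no new states appear). It has 20 states:
  I0: { [X → . y P B], [X' → . X] }  — shift
  I1: { [X' → X .] }  — accept
  I2: { [P → . X x], [P → .], [X → . y P B], [X → y . P B] }  — shift, reduce
  I3: { [B → . B S f], [B → . f P f], [X → y P . B] }  — shift
  I4: { [P → X . x] }  — shift
  I5: { [P → X x .] }  — reduce
  I6: { [B → B . S f], [S → . ; ; B], [S → . X ;], [S → . y x B], [S → .], [X → . y P B], [X → y P B .] }  — shift, 2 reduces
  I7: { [B → f . P f], [P → . X x], [P → .], [X → . y P B] }  — shift, reduce
  I8: { [B → f P . f] }  — shift
  I9: { [B → f P f .] }  — reduce
  I10: { [S → ; . ; B] }  — shift
  I11: { [B → B S . f] }  — shift
  I12: { [S → X . ;] }  — shift
  I13: { [P → . X x], [P → .], [S → y . x B], [X → . y P B], [X → y . P B] }  — shift, reduce
  I14: { [B → . B S f], [B → . f P f], [S → y x . B] }  — shift
  I15: { [B → B . S f], [S → . ; ; B], [S → . X ;], [S → . y x B], [S → .], [S → y x B .], [X → . y P B] }  — shift, 2 reduces
  I16: { [S → X ; .] }  — reduce
  I17: { [B → B S f .] }  — reduce
  I18: { [B → . B S f], [B → . f P f], [S → ; ; . B] }  — shift
  I19: { [B → B . S f], [S → . ; ; B], [S → . X ;], [S → . y x B], [S → .], [S → ; ; B .], [X → . y P B] }  — shift, 2 reduces

Conflict in state I2:
  Shift-reduce conflict between [P → .] and [X → . y P B]
So the grammar is NOT LR(0).

Answer: No. Shift-reduce conflict between [P → .] and [X → . y P B]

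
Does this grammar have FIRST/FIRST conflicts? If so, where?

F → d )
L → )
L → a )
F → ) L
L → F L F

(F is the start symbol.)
Yes. L → ')' / L → F L F on { ')' }

A FIRST/FIRST conflict occurs when two productions N → α and N → β for the same non-terminal have FIRST(α) ∩ FIRST(β) ≠ ∅ (with ε ∈ FIRST of a nullable right-hand side, so two nullable alternatives also conflict).

FIRST sets of the non-terminals at (or reachable through a nullable prefix from) the front of some alternative:
  FIRST(F) = { ')', 'd' }

Productions for F:
  F → d ): FIRST = { 'd' }
  F → ) L: FIRST = { ')' }
Productions for L:
  L → ): FIRST = { ')' }
  L → a ): FIRST = { 'a' }
  L → F L F: FIRST = { ')', 'd' }

Conflict for L: L → ) and L → F L F
  Overlap: { ')' }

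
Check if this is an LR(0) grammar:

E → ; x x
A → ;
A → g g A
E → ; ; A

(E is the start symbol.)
Augment with E' → E and build the canonical LR(0) collection (I0 = CLOSURE({[E' → . E]}), then GOTO on every symbol after a dot until no new states appear). It has 11 states:
  I0: { [E → . ; ; A], [E → . ; x x], [E' → . E] }  — shift
  I1: { [E → ; . ; A], [E → ; . x x] }  — shift
  I2: { [E' → E .] }  — accept
  I3: { [A → . ;], [A → . g g A], [E → ; ; . A] }  — shift
  I4: { [E → ; x . x] }  — shift
  I5: { [E → ; x x .] }  — reduce
  I6: { [A → ; .] }  — reduce
  I7: { [E → ; ; A .] }  — reduce
  I8: { [A → g . g A] }  — shift
  I9: { [A → . ;], [A → . g g A], [A → g g . A] }  — shift
  I10: { [A → g g A .] }  — reduce

Every state is either a pure shift/goto state or contains exactly one complete item and nothing to shift — no conflicts. The grammar is LR(0).

Answer: Yes, the grammar is LR(0)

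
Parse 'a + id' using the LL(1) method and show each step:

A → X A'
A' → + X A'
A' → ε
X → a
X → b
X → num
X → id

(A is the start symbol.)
Stack is shown with the top on the left.

Stack     Input     Action
--------------------------
A $       a + id $  output A → X A'
X A' $    a + id $  output X → a
a A' $    a + id $  match 'a'
A' $      + id $    output A' → + X A'
+ X A' $  + id $    match '+'
X A' $    id $      output X → id
id A' $   id $      match 'id'
A' $      $         output A' → ε
$         $         accept

The string is accepted.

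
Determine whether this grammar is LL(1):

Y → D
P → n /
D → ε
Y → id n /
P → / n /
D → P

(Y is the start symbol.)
Yes, the grammar is LL(1).

A grammar is LL(1) if for each non-terminal N with multiple productions, the predict sets of those productions are pairwise disjoint, where PREDICT(N → α) = (FIRST(α) \ {ε}) ∪ (FOLLOW(N) if α ⇒* ε).

Relevant sets:
  FIRST(D) = { '/', 'n', ε }
  FIRST(P) = { '/', 'n' }
  FOLLOW(Y) = { $ }
  FOLLOW(D) = { $ }

For Y:
  PREDICT(Y → D) = { $, '/', 'n' }
  PREDICT(Y → id n '/') = { 'id' }
For P:
  PREDICT(P → n '/') = { 'n' }
  PREDICT(P → '/' n '/') = { '/' }
For D:
  PREDICT(D → ε) = { $ }
  PREDICT(D → P) = { '/', 'n' }

All predict sets are disjoint. The grammar IS LL(1).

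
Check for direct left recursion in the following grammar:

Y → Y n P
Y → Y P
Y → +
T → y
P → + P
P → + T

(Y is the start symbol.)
Direct left recursion occurs when N → N α for some non-terminal N (the right-hand side begins with the left-hand side itself).

Y → Y n P: LEFT RECURSIVE (starts with Y)
Y → Y P: LEFT RECURSIVE (starts with Y)
Y → +: starts with '+'
T → y: starts with y
P → + P: starts with '+'
P → + T: starts with '+'

The grammar has direct left recursion on: Y.

Answer: Yes, Y is left-recursive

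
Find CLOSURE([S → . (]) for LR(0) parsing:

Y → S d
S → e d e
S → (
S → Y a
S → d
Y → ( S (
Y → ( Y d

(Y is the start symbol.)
Start with: [S → . (]
The dot precedes the terminal '(', so nothing is added.

CLOSURE = { [S → . (] }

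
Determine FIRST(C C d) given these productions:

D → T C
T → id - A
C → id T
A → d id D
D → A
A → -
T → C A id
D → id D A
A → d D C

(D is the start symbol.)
{ 'id' }

FIRST sets of the non-terminals involved (from the grammar, by fixed-point iteration):
  FIRST(C) = { 'id' }

To compute FIRST(C C d), process the symbols left to right:
Symbol C is a non-terminal. Add FIRST(C) \ {ε} = { 'id' }
C is not nullable (ε ∉ FIRST(C)), so stop here.
FIRST(C C d) = { 'id' }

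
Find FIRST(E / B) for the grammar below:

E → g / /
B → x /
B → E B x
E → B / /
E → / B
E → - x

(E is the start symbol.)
FIRST sets of the non-terminals involved (from the grammar, by fixed-point iteration):
  FIRST(E) = { '-', '/', 'g', 'x' }

To compute FIRST(E / B), process the symbols left to right:
Symbol E is a non-terminal. Add FIRST(E) \ {ε} = { '-', '/', 'g', 'x' }
E is not nullable (ε ∉ FIRST(E)), so stop here.
FIRST(E / B) = { '-', '/', 'g', 'x' }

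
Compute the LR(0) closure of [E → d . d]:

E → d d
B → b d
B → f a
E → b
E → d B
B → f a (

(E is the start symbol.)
Start with: [E → d . d]
The dot precedes the terminal d, so nothing is added.

CLOSURE = { [E → d . d] }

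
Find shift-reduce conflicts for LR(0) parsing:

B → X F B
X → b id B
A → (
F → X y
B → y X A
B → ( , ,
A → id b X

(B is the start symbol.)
A shift-reduce conflict occurs when an LR(0) state has both:
  - a complete (reduce) item [A → α .] (dot at the end), and
  - a shift item [B → β . c γ] (dot before a terminal).

Augment with B' → B and build the canonical LR(0) collection (I0 = CLOSURE({[B' → . B]}), then GOTO on every symbol after a dot until no new states appear). It has 20 states:
  I0: { [B → . ( , ,], [B → . X F B], [B → . y X A], [B' → . B], [X → . b id B] }  — shift
  I1: { [B → ( . , ,] }  — shift
  I2: { [B' → B .] }  — accept
  I3: { [B → X . F B], [F → . X y], [X → . b id B] }  — shift
  I4: { [X → b . id B] }  — shift
  I5: { [B → y . X A], [X → . b id B] }  — shift
  I6: { [A → . (], [A → . id b X], [B → y X . A] }  — shift
  I7: { [A → ( .] }  — reduce
  I8: { [B → y X A .] }  — reduce
  I9: { [A → id . b X] }  — shift
  I10: { [A → id b . X], [X → . b id B] }  — shift
  I11: { [A → id b X .] }  — reduce
  I12: { [B → . ( , ,], [B → . X F B], [B → . y X A], [X → . b id B], [X → b id . B] }  — shift
  I13: { [X → b id B .] }  — reduce
  I14: { [B → . ( , ,], [B → . X F B], [B → . y X A], [B → X F . B], [X → . b id B] }  — shift
  I15: { [F → X . y] }  — shift
  I16: { [F → X y .] }  — reduce
  I17: { [B → X F B .] }  — reduce
  I18: { [B → ( , . ,] }  — shift
  I19: { [B → ( , , .] }  — reduce

No state contains both a complete item and a shift item.

Answer: No shift-reduce conflicts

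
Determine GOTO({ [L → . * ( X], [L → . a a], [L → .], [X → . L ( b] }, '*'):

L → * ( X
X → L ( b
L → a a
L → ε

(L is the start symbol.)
{ [L → * . ( X] }

GOTO(I, '*') = CLOSURE({ [A → αX.β] : [A → α.Xβ] ∈ I, X = '*' })

Items with dot before '*', with the dot advanced:
  [L → . * ( X] → [L → * . ( X]
Closure adds nothing (no advanced item has the dot before a non-terminal).

GOTO = { [L → * . ( X] }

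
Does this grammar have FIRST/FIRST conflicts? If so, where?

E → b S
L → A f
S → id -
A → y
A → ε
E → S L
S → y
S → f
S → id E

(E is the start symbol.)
Yes. S → id '-' / S → id E on { 'id' }

FIRST sets of the non-terminals at (or reachable through a nullable prefix from) the front of some alternative:
  FIRST(S) = { 'f', 'id', 'y' }

Productions for E:
  E → b S: FIRST = { 'b' }
  E → S L: FIRST = { 'f', 'id', 'y' }
Productions for S:
  S → id -: FIRST = { 'id' }
  S → y: FIRST = { 'y' }
  S → f: FIRST = { 'f' }
  S → id E: FIRST = { 'id' }
Productions for A:
  A → y: FIRST = { 'y' }
  A → ε: FIRST = { ε }
L has only one production, so no FIRST/FIRST conflict is possible there.

Conflict for S: S → id - and S → id E
  Overlap: { 'id' }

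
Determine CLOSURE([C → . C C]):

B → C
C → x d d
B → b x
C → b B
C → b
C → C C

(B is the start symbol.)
{ [C → . C C], [C → . b B], [C → . b], [C → . x d d] }

To compute CLOSURE, for each item [A → α.Bβ] where B is a non-terminal, add [B → .γ] for all productions B → γ; repeat for the newly added items until nothing changes.

Start with: [C → . C C]
  [C → . C C] has the dot before C: add [C → . x d d], [C → . b B], [C → . b]
No further items can be added.

CLOSURE = { [C → . C C], [C → . b B], [C → . b], [C → . x d d] }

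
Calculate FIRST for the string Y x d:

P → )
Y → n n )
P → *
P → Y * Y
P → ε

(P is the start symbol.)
{ 'n' }

FIRST sets of the non-terminals involved (from the grammar, by fixed-point iteration):
  FIRST(Y) = { 'n' }

To compute FIRST(Y x d), process the symbols left to right:
Symbol Y is a non-terminal. Add FIRST(Y) \ {ε} = { 'n' }
Y is not nullable (ε ∉ FIRST(Y)), so stop here.
FIRST(Y x d) = { 'n' }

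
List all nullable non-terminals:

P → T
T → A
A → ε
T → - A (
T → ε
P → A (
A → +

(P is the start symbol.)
ε-productions: A → ε, T → ε
So A, T are immediately nullable.
P → T: every symbol on the right is nullable, so P is nullable too.
Every non-terminal is now nullable.
Nullable = { 'A', 'P', 'T' }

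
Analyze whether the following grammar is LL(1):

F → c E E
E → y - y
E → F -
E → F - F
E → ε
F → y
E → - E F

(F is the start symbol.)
Relevant sets:
  FIRST(F) = { 'c', 'y' }
  FOLLOW(E) = { $, '-', 'c', 'y' }

For F:
  PREDICT(F → c E E) = { 'c' }
  PREDICT(F → y) = { 'y' }
For E:
  PREDICT(E → y '-' y) = { 'y' }
  PREDICT(E → F '-') = { 'c', 'y' }
  PREDICT(E → F '-' F) = { 'c', 'y' }
  PREDICT(E → ε) = { $, '-', 'c', 'y' }
  PREDICT(E → '-' E F) = { '-' }

Conflict found: Predict set conflict for E: { 'y' }
The grammar is NOT LL(1).

Answer: No. Predict set conflict for E: { 'y' }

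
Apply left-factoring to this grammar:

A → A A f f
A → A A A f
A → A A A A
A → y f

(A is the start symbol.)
Left-factoring transforms A → αβ₁ | αβ₂ into A → αA' and A' → β₁ | β₂
(α is the longest common prefix among the alternatives). Repeat until
no nonterminal has two alternatives with a common prefix.

Round 1: A has alternatives sharing prefix 'A A'. Introduce A': A → A A A'
  Add: A' → f f
  Add: A' → A f
  Add: A' → A A

Round 2: A' has alternatives sharing prefix 'A'. Introduce A'': A' → A A''
  Add: A'' → f
  Add: A'' → A

No remaining common prefixes — done.

Resulting grammar:
A → A A A'
A' → f f
A' → A A''
A'' → f
A'' → A
A → y f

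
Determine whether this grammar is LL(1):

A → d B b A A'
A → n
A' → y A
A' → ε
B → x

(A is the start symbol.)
No. Predict set conflict for A': { 'y' }

Relevant sets:
  FOLLOW(A') = { $, 'y' }

For A:
  PREDICT(A → d B b A A') = { 'd' }
  PREDICT(A → n) = { 'n' }
For A':
  PREDICT(A' → y A) = { 'y' }
  PREDICT(A' → ε) = { $, 'y' }
B has a single production, so nothing to check there.

Conflict found: Predict set conflict for A': { 'y' }
The grammar is NOT LL(1).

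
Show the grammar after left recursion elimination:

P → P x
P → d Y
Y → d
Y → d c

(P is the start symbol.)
P is directly left-recursive. The standard transformation for
  A → A α₁ | ... | A α_m | β₁ | ... | β_n
is
  A  → β₁ A' | ... | β_n A'
  A' → α₁ A' | ... | α_m A' | ε

P → d Y becomes P → d Y P'
P → P x becomes P' → x P'
Add P' → ε

Productions for other non-terminals are unchanged:
  Y → d
  Y → d c

Resulting grammar:
P → d Y P'
P' → x P'
P' → ε
Y → d
Y → d c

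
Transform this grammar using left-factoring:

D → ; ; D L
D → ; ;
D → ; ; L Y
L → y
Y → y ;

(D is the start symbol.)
Left-factoring transforms A → αβ₁ | αβ₂ into A → αA' and A' → β₁ | β₂
(α is the longest common prefix among the alternatives). Repeat until
no nonterminal has two alternatives with a common prefix.

Round 1: D has alternatives sharing prefix '; ;'. Introduce D': D → ; ; D'
  Add: D' → D L
  Add: D' → ε
  Add: D' → L Y

No remaining common prefixes — done.

Resulting grammar:
D → ; ; D'
D' → D L
D' → ε
D' → L Y
L → y
Y → y ;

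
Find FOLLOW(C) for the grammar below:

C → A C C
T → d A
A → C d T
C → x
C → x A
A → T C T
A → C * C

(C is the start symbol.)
To compute FOLLOW(C), find every occurrence of C on a right-hand side N → α C β: add FIRST(β) \ {ε}, and if β is empty or nullable also add FOLLOW(N). Iterate to a fixed point.

C is the start symbol, so $ ∈ FOLLOW(C).
In C → A C C: C is followed by C, add FIRST(C) \ {ε} = { 'd', 'x' }
In C → A C C: C is at the end; this adds FOLLOW(C) to itself — nothing new
In A → C d T: C is followed by d T, add FIRST(d T) \ {ε} = { 'd' }
In A → T C T: C is followed by T, add FIRST(T) \ {ε} = { 'd' }
In A → C * C: C is followed by '*' C, add FIRST('*' C) \ {ε} = { '*' }
In A → C * C: C is at the end, add FOLLOW(A)

The FOLLOW sets referred to above (computed the same way, to a fixed point):
  FOLLOW(A) = { $, '*', 'd', 'x' }

Taking the union: FOLLOW(C) = { $, '*', 'd', 'x' }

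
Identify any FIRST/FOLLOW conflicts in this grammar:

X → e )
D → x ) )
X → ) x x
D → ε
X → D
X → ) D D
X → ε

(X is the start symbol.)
A FIRST/FOLLOW conflict occurs when a non-terminal N has a nullable alternative N → β (β ⇒* ε) and another alternative N → α with FIRST(α) ∩ FOLLOW(N) ≠ ∅: on such a lookahead the parser cannot decide between expanding α and letting N vanish via β.

Nullable non-terminals: D, X.
FIRST sets used below: FIRST(D) = { 'x', ε }

D: nullable alternative(s) D → ε; FOLLOW(D) = { $, 'x' }
  D → x ) ): FIRST \ {ε} = { 'x' } — overlaps FOLLOW(D) on { 'x' }: CONFLICT
  D → ε: FIRST \ {ε} = { } — this is the only nullable alternative, skip

X: nullable alternative(s) X → D, X → ε; FOLLOW(X) = { $ }
  X → e ): FIRST \ {ε} = { 'e' } — disjoint from FOLLOW(X)
  X → ) x x: FIRST \ {ε} = { ')' } — disjoint from FOLLOW(X)
  X → D: FIRST \ {ε} = { 'x' } — disjoint from FOLLOW(X)
  X → ) D D: FIRST \ {ε} = { ')' } — disjoint from FOLLOW(X)
  X → ε: FIRST \ {ε} = { } — disjoint from FOLLOW(X)

So the grammar has 1 FIRST/FOLLOW conflict (marked CONFLICT above).

Answer: Yes. D → x ')' ')' with FOLLOW(D) on { 'x' }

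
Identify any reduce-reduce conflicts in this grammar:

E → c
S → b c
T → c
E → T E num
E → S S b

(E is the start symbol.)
A reduce-reduce conflict occurs when an LR(0) state has two complete items [A → α .] and [B → β .] — both call for a reduction, and with no lookahead the parser cannot choose between them.

Augment with E' → E and build the canonical LR(0) collection (I0 = CLOSURE({[E' → . E]}), then GOTO on every symbol after a dot until no new states appear). It has 11 states:
  I0: { [E → . S S b], [E → . T E num], [E → . c], [E' → . E], [S → . b c], [T → . c] }  — shift
  I1: { [E' → E .] }  — accept
  I2: { [E → S . S b], [S → . b c] }  — shift
  I3: { [E → . S S b], [E → . T E num], [E → . c], [E → T . E num], [S → . b c], [T → . c] }  — shift
  I4: { [S → b . c] }  — shift
  I5: { [E → c .], [T → c .] }  — 2 reduces
  I6: { [S → b c .] }  — reduce
  I7: { [E → T E . num] }  — shift
  I8: { [E → T E num .] }  — reduce
  I9: { [E → S S . b] }  — shift
  I10: { [E → S S b .] }  — reduce

I5 contains complete items [E → c .], [T → c .] — reduce-reduce conflict.

Answer: Yes — I5: [E → c .] vs [T → c .]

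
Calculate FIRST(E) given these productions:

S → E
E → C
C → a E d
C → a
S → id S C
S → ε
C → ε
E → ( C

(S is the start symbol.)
{ '(', 'a', ε }

To compute FIRST(E), examine every production with E on the left-hand side, reading each right-hand side left to right until a non-nullable symbol is reached.

FIRST sets of the other non-terminals involved (by the same procedure, iterated to a fixed point):
  FIRST(C) = { 'a', ε }

From E → C:
  - C is a non-terminal: add FIRST(C) \ {ε} = { 'a' }
    C is nullable and nothing follows, so the whole right-hand side can vanish: ε ∈ FIRST(E)
From E → ( C:
  - '(' is a terminal: add '(' and stop

Collecting: FIRST(E) = { '(', 'a', ε }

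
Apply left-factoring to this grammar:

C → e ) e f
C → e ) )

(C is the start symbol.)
Left-factoring transforms A → αβ₁ | αβ₂ into A → αA' and A' → β₁ | β₂
(α is the longest common prefix among the alternatives). Repeat until
no nonterminal has two alternatives with a common prefix.

Round 1: C has alternatives sharing prefix 'e )'. Introduce C': C → e ) C'
  Add: C' → e f
  Add: C' → )

No remaining common prefixes — done.

Resulting grammar:
C → e ) C'
C' → e f
C' → )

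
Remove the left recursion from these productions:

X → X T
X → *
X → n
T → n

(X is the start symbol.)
X → * X'
X → n X'
X' → T X'
X' → ε
T → n

X is directly left-recursive. The standard transformation for
  A → A α₁ | ... | A α_m | β₁ | ... | β_n
is
  A  → β₁ A' | ... | β_n A'
  A' → α₁ A' | ... | α_m A' | ε

X → * becomes X → * X'
X → n becomes X → n X'
X → X T becomes X' → T X'
Add X' → ε

Productions for other non-terminals are unchanged:
  T → n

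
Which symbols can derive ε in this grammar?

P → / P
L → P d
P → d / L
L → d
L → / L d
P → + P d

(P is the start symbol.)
A non-terminal is nullable if it can derive ε (the empty string): either it has an ε-production, or it has a production whose right-hand side consists entirely of nullable non-terminals.

There are no ε-productions, so no non-terminal can derive ε.
No non-terminals are nullable.

Answer: None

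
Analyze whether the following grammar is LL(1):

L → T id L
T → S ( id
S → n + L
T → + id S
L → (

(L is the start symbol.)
Yes, the grammar is LL(1).

A grammar is LL(1) if for each non-terminal N with multiple productions, the predict sets of those productions are pairwise disjoint, where PREDICT(N → α) = (FIRST(α) \ {ε}) ∪ (FOLLOW(N) if α ⇒* ε).

Relevant sets:
  FIRST(T) = { '+', 'n' }
  FIRST(S) = { 'n' }

For L:
  PREDICT(L → T id L) = { '+', 'n' }
  PREDICT(L → '(') = { '(' }
For T:
  PREDICT(T → S '(' id) = { 'n' }
  PREDICT(T → '+' id S) = { '+' }
S has a single production, so nothing to check there.

All predict sets are disjoint. The grammar IS LL(1).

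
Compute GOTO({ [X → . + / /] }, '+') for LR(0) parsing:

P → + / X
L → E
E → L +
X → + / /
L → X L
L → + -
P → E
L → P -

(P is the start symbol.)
GOTO(I, '+') = CLOSURE({ [A → αX.β] : [A → α.Xβ] ∈ I, X = '+' })

Items with dot before '+', with the dot advanced:
  [X → . + / /] → [X → + . / /]
Closure adds nothing (no advanced item has the dot before a non-terminal).

GOTO = { [X → + . / /] }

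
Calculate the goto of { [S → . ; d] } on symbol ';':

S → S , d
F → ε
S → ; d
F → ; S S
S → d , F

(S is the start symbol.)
GOTO(I, ';') = CLOSURE({ [A → αX.β] : [A → α.Xβ] ∈ I, X = ';' })

Items with dot before ';', with the dot advanced:
  [S → . ; d] → [S → ; . d]
Closure adds nothing (no advanced item has the dot before a non-terminal).

GOTO = { [S → ; . d] }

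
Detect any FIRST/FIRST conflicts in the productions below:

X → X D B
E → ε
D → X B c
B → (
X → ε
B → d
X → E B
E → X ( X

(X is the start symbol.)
Yes. X → X D B / X → E B on { '(', 'd' }

FIRST sets of the non-terminals at (or reachable through a nullable prefix from) the front of some alternative:
  FIRST(X) = { '(', 'd', ε }
  FIRST(D) = { '(', 'd' }
  FIRST(E) = { '(', 'd', ε }
  FIRST(B) = { '(', 'd' }

Productions for X:
  X → X D B: FIRST = { '(', 'd' }
  X → ε: FIRST = { ε }
  X → E B: FIRST = { '(', 'd' }
Productions for E:
  E → ε: FIRST = { ε }
  E → X ( X: FIRST = { '(', 'd' }
Productions for B:
  B → (: FIRST = { '(' }
  B → d: FIRST = { 'd' }
D has only one production, so no FIRST/FIRST conflict is possible there.

Conflict for X: X → X D B and X → E B
  Overlap: { '(', 'd' }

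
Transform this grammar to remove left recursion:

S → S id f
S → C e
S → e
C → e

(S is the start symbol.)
S → C e S'
S → e S'
S' → id f S'
S' → ε
C → e

S is directly left-recursive. The standard transformation for
  A → A α₁ | ... | A α_m | β₁ | ... | β_n
is
  A  → β₁ A' | ... | β_n A'
  A' → α₁ A' | ... | α_m A' | ε

S → C e becomes S → C e S'
S → e becomes S → e S'
S → S id f becomes S' → id f S'
Add S' → ε

Productions for other non-terminals are unchanged:
  C → e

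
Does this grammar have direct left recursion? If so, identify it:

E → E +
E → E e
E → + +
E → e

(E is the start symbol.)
Direct left recursion occurs when N → N α for some non-terminal N (the right-hand side begins with the left-hand side itself).

E → E +: LEFT RECURSIVE (starts with E)
E → E e: LEFT RECURSIVE (starts with E)
E → + +: starts with '+'
E → e: starts with e

The grammar has direct left recursion on: E.

Answer: Yes, E is left-recursive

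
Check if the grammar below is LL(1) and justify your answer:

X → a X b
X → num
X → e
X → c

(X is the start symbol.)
Yes, the grammar is LL(1).

A grammar is LL(1) if for each non-terminal N with multiple productions, the predict sets of those productions are pairwise disjoint, where PREDICT(N → α) = (FIRST(α) \ {ε}) ∪ (FOLLOW(N) if α ⇒* ε).

For X:
  PREDICT(X → a X b) = { 'a' }
  PREDICT(X → num) = { 'num' }
  PREDICT(X → e) = { 'e' }
  PREDICT(X → c) = { 'c' }

All predict sets are disjoint. The grammar IS LL(1).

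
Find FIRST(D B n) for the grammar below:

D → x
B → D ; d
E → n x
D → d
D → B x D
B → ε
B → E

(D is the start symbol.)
FIRST sets of the non-terminals involved (from the grammar, by fixed-point iteration):
  FIRST(D) = { 'd', 'n', 'x' }

To compute FIRST(D B n), process the symbols left to right:
Symbol D is a non-terminal. Add FIRST(D) \ {ε} = { 'd', 'n', 'x' }
D is not nullable (ε ∉ FIRST(D)), so stop here.
FIRST(D B n) = { 'd', 'n', 'x' }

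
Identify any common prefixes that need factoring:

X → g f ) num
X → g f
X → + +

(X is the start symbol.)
Yes, X has productions with common prefix 'g f'

Left-factoring is needed when two productions for the same non-terminal
share a common prefix on the right-hand side.

Productions for X:
  X → g f ) num
  X → g f
  X → + +

Found common prefix 'g f' in productions for X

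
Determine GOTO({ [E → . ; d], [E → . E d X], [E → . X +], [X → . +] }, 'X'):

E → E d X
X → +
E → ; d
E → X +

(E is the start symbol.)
{ [E → X . +] }

GOTO(I, 'X') = CLOSURE({ [A → αX.β] : [A → α.Xβ] ∈ I, X = 'X' })

Items with dot before 'X', with the dot advanced:
  [E → . X +] → [E → X . +]
Closure adds nothing (no advanced item has the dot before a non-terminal).

GOTO = { [E → X . +] }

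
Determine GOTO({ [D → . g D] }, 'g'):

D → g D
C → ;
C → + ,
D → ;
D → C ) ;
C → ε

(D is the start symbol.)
{ [C → . + ,], [C → . ;], [C → .], [D → . ;], [D → . C ) ;], [D → . g D], [D → g . D] }

GOTO(I, 'g') = CLOSURE({ [A → αX.β] : [A → α.Xβ] ∈ I, X = 'g' })

Items with dot before 'g', with the dot advanced:
  [D → . g D] → [D → g . D]
Closure of the advanced items:
  [D → g . D] has the dot before D: add [D → . g D], [D → . ;], [D → . C ) ;]
  [D → . C ) ;] has the dot before C: add [C → . ;], [C → . + ,], [C → .]

GOTO = { [C → . + ,], [C → . ;], [C → .], [D → . ;], [D → . C ) ;], [D → . g D], [D → g . D] }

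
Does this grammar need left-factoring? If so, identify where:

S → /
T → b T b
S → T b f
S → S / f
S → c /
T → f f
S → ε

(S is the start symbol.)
No, left-factoring is not needed

Left-factoring is needed when two productions for the same non-terminal
share a common prefix on the right-hand side.

Productions for S:
  S → /
  S → T b f
  S → S / f
  S → c /
  S → ε
Productions for T:
  T → b T b
  T → f f

No common prefixes found.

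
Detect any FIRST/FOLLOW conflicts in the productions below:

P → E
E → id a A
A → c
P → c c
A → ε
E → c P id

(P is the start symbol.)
No FIRST/FOLLOW conflicts.

A FIRST/FOLLOW conflict occurs when a non-terminal N has a nullable alternative N → β (β ⇒* ε) and another alternative N → α with FIRST(α) ∩ FOLLOW(N) ≠ ∅: on such a lookahead the parser cannot decide between expanding α and letting N vanish via β.

Nullable non-terminals: A.

A: nullable alternative(s) A → ε; FOLLOW(A) = { $, 'id' }
  A → c: FIRST \ {ε} = { 'c' } — disjoint from FOLLOW(A)
  A → ε: FIRST \ {ε} = { } — this is the only nullable alternative, skip

E, P have no nullable alternative, so no FIRST/FOLLOW check is needed there.

No FIRST/FOLLOW conflicts found.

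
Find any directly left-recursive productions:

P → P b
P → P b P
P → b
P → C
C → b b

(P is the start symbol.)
Direct left recursion occurs when N → N α for some non-terminal N (the right-hand side begins with the left-hand side itself).

P → P b: LEFT RECURSIVE (starts with P)
P → P b P: LEFT RECURSIVE (starts with P)
P → b: starts with b
P → C: starts with C
C → b b: starts with b

The grammar has direct left recursion on: P.

Answer: Yes, P is left-recursive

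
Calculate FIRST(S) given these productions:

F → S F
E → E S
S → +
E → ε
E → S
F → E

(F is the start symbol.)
To compute FIRST(S), examine every production with S on the left-hand side, reading each right-hand side left to right until a non-nullable symbol is reached.

From S → +:
  - '+' is a terminal: add '+' and stop

Collecting: FIRST(S) = { '+' }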